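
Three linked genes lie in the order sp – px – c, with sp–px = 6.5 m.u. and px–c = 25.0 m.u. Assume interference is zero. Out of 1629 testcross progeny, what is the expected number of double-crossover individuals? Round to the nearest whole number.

Map distances give recombination frequencies of 0.065 and 0.250 for the two intervals.
With no interference, expected double-crossover frequency = 0.065 × 0.250 = 0.01625.
Expected number = 0.01625 × 1629 = 26.47 ≈ 26.

26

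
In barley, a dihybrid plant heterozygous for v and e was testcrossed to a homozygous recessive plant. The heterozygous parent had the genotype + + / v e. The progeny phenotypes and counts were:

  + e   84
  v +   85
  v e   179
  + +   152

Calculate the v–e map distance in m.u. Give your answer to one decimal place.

33.8 m.u.

The recombinant classes are + e and v +: 84 + 85 = 169.
Recombination frequency = 169/500 = 0.3380 ≈ 33.8%, i.e. 33.8 m.u.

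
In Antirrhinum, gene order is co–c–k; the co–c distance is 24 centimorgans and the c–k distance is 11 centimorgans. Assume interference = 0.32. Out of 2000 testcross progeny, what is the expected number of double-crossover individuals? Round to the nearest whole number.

36

Map distances give recombination frequencies of 0.240 and 0.110 for the two intervals.
With interference 0.32 (so coincidence = 0.68), expected double-crossover frequency = 0.240 × 0.110 × 0.68 = 0.01795.
Expected number = 0.01795 × 2000 = 35.90 ≈ 36.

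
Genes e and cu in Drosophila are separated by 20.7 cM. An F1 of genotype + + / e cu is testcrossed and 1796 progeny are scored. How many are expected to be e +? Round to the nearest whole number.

186

A map distance of 20.7 cM corresponds to a recombination frequency of 0.207.
The F1 is + + / e cu, so e + is a recombinant gamete class with expected frequency r/2 = 0.207/2 = 0.1035.
Expected number = 0.1035 × 1796 = 185.89 ≈ 186.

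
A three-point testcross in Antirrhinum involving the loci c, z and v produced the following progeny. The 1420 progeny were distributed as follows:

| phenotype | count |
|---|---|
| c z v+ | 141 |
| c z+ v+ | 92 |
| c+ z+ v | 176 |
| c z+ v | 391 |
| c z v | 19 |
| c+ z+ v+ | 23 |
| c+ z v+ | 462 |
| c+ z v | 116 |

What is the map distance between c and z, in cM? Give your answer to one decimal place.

The two most frequent reciprocal classes, c z+ v and c+ z v+, are the parental types, so the F1 was c z+ v / c+ z v+.
The two rarest classes, c z v and c+ z+ v+, are the double crossovers. Comparing them with the parentals, only the z allele has switched, so z is the middle locus and the order is v – z – c.
Crossovers in the z–c interval produce the single-crossover classes c+ z+ v and c z v+ (176 + 141 = 317) plus the double crossovers (42).
RF(z–c) = (317 + 42) / 1420 = 359/1420 = 0.2528 → 25.3 cM.

25.3 cM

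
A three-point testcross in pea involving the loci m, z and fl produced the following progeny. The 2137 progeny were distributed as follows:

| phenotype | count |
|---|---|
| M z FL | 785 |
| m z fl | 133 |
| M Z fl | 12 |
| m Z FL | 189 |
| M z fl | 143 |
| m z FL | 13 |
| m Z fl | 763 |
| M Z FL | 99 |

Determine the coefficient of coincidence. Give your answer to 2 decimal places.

The two most frequent reciprocal classes, m Z fl and M z FL, are the parental types, so the F1 was m Z fl / M z FL.
The two rarest classes, M Z fl and m z FL, are the double crossovers. Comparing them with the parentals, only the m allele has switched, so m is the middle locus and the order is fl – m – z.
fl–m: (332 + 25)/2137 = 0.1671; m–z: (232 + 25)/2137 = 0.1203.
Expected DCO frequency = 0.1671 × 0.1203 ≈ 0.02010; observed = 25/2137 ≈ 0.01170.
Coefficient of coincidence = 0.01170/0.02010 ≈ 0.58.

0.58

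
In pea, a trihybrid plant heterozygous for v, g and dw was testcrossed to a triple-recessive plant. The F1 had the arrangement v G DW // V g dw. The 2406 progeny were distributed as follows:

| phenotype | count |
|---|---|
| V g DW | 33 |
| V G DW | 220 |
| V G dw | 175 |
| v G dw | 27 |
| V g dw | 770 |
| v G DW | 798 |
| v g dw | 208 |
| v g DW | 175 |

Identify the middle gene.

dw

The two rarest classes, v G dw and V g DW, are the double crossovers. Comparing them with the parentals, only the dw allele has switched, so dw is the middle locus and the order is g – dw – v.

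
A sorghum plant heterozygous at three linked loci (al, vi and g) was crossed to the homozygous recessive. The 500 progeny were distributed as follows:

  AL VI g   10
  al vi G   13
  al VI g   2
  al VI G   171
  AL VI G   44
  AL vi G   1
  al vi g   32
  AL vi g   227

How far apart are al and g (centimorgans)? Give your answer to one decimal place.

15.8 centimorgans

The two most frequent reciprocal classes, al VI G and AL vi g, are the parental types, so the F1 was al VI G / AL vi g.
The two rarest classes, al VI g and AL vi G, are the double crossovers. Comparing them with the parentals, only the g allele has switched, so g is the middle locus and the order is vi – g – al.
Crossovers in the g–al interval produce the single-crossover classes AL VI G and al vi g (44 + 32 = 76) plus the double crossovers (3).
RF(g–al) = (76 + 3) / 500 = 79/500 = 0.1580 → 15.8 centimorgans.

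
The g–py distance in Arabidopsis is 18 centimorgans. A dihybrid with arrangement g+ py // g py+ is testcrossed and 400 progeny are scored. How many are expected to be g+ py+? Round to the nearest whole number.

A map distance of 18 centimorgans corresponds to a recombination frequency of 0.180.
The F1 is g+ py / g py+, so g+ py+ is a recombinant gamete class with expected frequency r/2 = 0.180/2 = 0.0900.
Expected number = 0.0900 × 400 = 36.00 ≈ 36.

36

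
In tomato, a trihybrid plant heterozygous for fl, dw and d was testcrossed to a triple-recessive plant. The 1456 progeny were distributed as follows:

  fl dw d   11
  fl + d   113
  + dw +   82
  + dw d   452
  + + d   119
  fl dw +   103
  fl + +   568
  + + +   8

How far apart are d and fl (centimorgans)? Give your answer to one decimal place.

14.7 centimorgans

The two most frequent reciprocal classes, fl + + and + dw d, are the parental types, so the F1 was fl + + / + dw d.
The two rarest classes, + + + and fl dw d, are the double crossovers. Comparing them with the parentals, only the fl allele has switched, so fl is the middle locus and the order is d – fl – dw.
Crossovers in the d–fl interval produce the single-crossover classes fl + d and + dw + (113 + 82 = 195) plus the double crossovers (19).
RF(d–fl) = (195 + 19) / 1456 = 214/1456 = 0.1470 → 14.7 centimorgans.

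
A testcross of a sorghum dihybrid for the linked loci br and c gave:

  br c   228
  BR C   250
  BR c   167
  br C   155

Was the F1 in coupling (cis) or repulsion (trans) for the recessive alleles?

The two most frequent classes are BR C (250) and br c (228); these are the parental (non-recombinant) types.
So the F1 carried BR C on one chromosome and br c on the other — the recessive alleles are on the same chromosome (cis / coupling).

cis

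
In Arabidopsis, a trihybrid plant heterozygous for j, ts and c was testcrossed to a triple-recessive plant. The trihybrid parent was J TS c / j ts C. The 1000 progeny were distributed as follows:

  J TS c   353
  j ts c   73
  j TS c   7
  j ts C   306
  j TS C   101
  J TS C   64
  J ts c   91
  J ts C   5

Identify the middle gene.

j

The two rarest classes, j TS c and J ts C, are the double crossovers. Comparing them with the parentals, only the j allele has switched, so j is the middle locus and the order is c – j – ts.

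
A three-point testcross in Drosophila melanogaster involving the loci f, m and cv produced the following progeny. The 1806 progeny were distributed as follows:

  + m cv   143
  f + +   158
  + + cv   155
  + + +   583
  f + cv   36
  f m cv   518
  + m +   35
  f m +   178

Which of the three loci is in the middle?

m

The two most frequent reciprocal classes, f m cv and + + +, are the parental types, so the F1 was f m cv / + + +.
The two rarest classes, f + cv and + m +, are the double crossovers. Comparing them with the parentals, only the m allele has switched, so m is the middle locus and the order is f – m – cv.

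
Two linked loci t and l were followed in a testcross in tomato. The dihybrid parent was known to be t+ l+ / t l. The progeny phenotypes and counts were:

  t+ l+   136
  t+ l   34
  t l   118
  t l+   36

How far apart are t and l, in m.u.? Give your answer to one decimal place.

The recombinant classes are t+ l and t l+: 34 + 36 = 70.
Recombination frequency = 70/324 = 0.2160 ≈ 21.6%, i.e. 21.6 m.u.

21.6 m.u.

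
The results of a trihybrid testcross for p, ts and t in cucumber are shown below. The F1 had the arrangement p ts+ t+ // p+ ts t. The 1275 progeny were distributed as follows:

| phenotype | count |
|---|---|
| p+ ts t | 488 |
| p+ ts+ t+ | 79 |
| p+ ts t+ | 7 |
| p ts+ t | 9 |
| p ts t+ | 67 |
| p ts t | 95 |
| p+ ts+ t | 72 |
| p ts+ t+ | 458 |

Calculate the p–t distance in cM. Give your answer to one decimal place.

14.9 cM

The two rarest classes, p ts+ t and p+ ts t+, are the double crossovers. Comparing them with the parentals, only the t allele has switched, so t is the middle locus and the order is ts – t – p.
Crossovers in the t–p interval produce the single-crossover classes p+ ts+ t+ and p ts t (79 + 95 = 174) plus the double crossovers (16).
RF(t–p) = (174 + 16) / 1275 = 190/1275 = 0.1490 → 14.9 cM.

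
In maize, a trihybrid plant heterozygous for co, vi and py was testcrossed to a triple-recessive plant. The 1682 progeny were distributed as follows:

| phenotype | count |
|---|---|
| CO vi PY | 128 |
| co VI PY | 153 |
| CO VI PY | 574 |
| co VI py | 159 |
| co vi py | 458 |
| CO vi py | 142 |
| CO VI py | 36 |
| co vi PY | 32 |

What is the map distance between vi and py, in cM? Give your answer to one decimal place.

21.1 cM

The two most frequent reciprocal classes, co vi py and CO VI PY, are the parental types, so the F1 was co vi py / CO VI PY.
The two rarest classes, co vi PY and CO VI py, are the double crossovers. Comparing them with the parentals, only the py allele has switched, so py is the middle locus and the order is co – py – vi.
Crossovers in the py–vi interval produce the single-crossover classes co VI py and CO vi PY (159 + 128 = 287) plus the double crossovers (68).
RF(py–vi) = (287 + 68) / 1682 = 355/1682 = 0.2111 → 21.1 cM.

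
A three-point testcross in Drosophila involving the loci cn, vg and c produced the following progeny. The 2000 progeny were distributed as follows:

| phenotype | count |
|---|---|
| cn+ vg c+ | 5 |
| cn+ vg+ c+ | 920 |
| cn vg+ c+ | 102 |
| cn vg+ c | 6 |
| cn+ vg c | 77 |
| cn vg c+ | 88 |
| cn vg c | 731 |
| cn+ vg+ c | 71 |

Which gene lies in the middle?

The two most frequent reciprocal classes, cn+ vg+ c+ and cn vg c, are the parental types, so the F1 was cn+ vg+ c+ / cn vg c.
The two rarest classes, cn+ vg c+ and cn vg+ c, are the double crossovers. Comparing them with the parentals, only the vg allele has switched, so vg is the middle locus and the order is c – vg – cn.

vg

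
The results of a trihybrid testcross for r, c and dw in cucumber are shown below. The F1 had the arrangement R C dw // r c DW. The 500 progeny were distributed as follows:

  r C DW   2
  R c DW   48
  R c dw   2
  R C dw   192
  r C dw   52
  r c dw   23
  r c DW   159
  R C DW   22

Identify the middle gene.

The two rarest classes, R c dw and r C DW, are the double crossovers. Comparing them with the parentals, only the c allele has switched, so c is the middle locus and the order is dw – c – r.

c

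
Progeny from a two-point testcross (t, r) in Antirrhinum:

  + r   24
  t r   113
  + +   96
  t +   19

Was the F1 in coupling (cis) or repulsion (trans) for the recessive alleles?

cis

The two most frequent classes are + + (96) and t r (113); these are the parental (non-recombinant) types.
So the F1 carried + + on one chromosome and t r on the other — the recessive alleles are on the same chromosome (cis / coupling).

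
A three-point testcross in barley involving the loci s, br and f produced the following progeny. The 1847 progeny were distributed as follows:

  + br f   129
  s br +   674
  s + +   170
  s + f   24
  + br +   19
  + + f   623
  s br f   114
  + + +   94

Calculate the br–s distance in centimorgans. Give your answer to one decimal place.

The two most frequent reciprocal classes, + + f and s br +, are the parental types, so the F1 was + + f / s br +.
The two rarest classes, s + f and + br +, are the double crossovers. Comparing them with the parentals, only the s allele has switched, so s is the middle locus and the order is br – s – f.
Crossovers in the br–s interval produce the single-crossover classes + br f and s + + (129 + 170 = 299) plus the double crossovers (43).
RF(br–s) = (299 + 43) / 1847 = 342/1847 = 0.1852 → 18.5 centimorgans.

18.5 centimorgans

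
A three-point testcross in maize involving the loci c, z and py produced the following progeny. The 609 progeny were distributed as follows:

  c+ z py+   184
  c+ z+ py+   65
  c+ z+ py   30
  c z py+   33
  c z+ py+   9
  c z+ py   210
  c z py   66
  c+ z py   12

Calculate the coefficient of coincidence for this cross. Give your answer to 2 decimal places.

The two most frequent reciprocal classes, c z+ py and c+ z py+, are the parental types, so the F1 was c z+ py / c+ z py+.
The two rarest classes, c z+ py+ and c+ z py, are the double crossovers. Comparing them with the parentals, only the py allele has switched, so py is the middle locus and the order is c – py – z.
c–py: (63 + 21)/609 = 0.1379; py–z: (131 + 21)/609 = 0.2496.
Expected DCO frequency = 0.1379 × 0.2496 ≈ 0.03442; observed = 21/609 ≈ 0.03448.
Coefficient of coincidence = 0.03448/0.03442 ≈ 1.00.

1.00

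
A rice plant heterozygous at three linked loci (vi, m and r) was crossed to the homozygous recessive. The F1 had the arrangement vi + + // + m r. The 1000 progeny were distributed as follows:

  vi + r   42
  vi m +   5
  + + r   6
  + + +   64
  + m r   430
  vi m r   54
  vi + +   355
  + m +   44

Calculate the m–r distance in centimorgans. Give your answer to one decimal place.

9.7 centimorgans

The two rarest classes, vi m + and + + r, are the double crossovers. Comparing them with the parentals, only the m allele has switched, so m is the middle locus and the order is r – m – vi.
Crossovers in the r–m interval produce the single-crossover classes vi + r and + m + (42 + 44 = 86) plus the double crossovers (11).
RF(r–m) = (86 + 11) / 1000 = 97/1000 = 0.0970 → 9.7 centimorgans.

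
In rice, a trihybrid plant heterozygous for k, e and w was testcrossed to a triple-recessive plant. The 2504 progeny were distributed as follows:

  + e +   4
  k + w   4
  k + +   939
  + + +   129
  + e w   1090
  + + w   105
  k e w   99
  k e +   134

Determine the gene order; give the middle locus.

w

The two most frequent reciprocal classes, k + + and + e w, are the parental types, so the F1 was k + + / + e w.
The two rarest classes, k + w and + e +, are the double crossovers. Comparing them with the parentals, only the w allele has switched, so w is the middle locus and the order is e – w – k.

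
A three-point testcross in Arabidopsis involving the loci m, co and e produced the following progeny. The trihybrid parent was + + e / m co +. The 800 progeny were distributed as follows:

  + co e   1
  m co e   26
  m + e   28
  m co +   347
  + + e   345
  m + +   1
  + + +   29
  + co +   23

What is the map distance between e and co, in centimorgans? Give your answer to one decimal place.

The two rarest classes, + co e and m + +, are the double crossovers. Comparing them with the parentals, only the co allele has switched, so co is the middle locus and the order is m – co – e.
Crossovers in the co–e interval produce the single-crossover classes + + + and m co e (29 + 26 = 55) plus the double crossovers (2).
RF(co–e) = (55 + 2) / 800 = 57/800 = 0.0712 → 7.1 centimorgans.

7.1 centimorgans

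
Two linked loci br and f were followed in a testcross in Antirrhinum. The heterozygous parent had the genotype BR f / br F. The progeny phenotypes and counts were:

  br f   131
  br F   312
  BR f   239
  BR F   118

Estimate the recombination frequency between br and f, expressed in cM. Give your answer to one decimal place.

The recombinant classes are BR F and br f: 118 + 131 = 249.
Recombination frequency = 249/800 = 0.3113 ≈ 31.1%, i.e. 31.1 cM.

31.1 cM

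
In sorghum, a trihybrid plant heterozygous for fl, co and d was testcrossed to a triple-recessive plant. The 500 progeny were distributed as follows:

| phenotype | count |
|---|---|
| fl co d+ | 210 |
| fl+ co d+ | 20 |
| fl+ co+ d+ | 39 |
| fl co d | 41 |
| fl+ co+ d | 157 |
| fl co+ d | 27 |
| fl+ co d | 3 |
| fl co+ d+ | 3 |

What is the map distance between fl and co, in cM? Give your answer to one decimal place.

10.6 cM

The two most frequent reciprocal classes, fl co d+ and fl+ co+ d, are the parental types, so the F1 was fl co d+ / fl+ co+ d.
The two rarest classes, fl co+ d+ and fl+ co d, are the double crossovers. Comparing them with the parentals, only the co allele has switched, so co is the middle locus and the order is d – co – fl.
Crossovers in the co–fl interval produce the single-crossover classes fl+ co d+ and fl co+ d (20 + 27 = 47) plus the double crossovers (6).
RF(co–fl) = (47 + 6) / 500 = 53/500 = 0.1060 → 10.6 cM.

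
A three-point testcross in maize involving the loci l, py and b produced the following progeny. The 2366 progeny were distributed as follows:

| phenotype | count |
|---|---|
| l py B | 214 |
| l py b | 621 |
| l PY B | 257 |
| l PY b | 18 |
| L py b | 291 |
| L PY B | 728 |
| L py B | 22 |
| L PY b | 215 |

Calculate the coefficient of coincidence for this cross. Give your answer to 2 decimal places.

The two most frequent reciprocal classes, l py b and L PY B, are the parental types, so the F1 was l py b / L PY B.
The two rarest classes, l PY b and L py B, are the double crossovers. Comparing them with the parentals, only the py allele has switched, so py is the middle locus and the order is b – py – l.
b–py: (429 + 40)/2366 = 0.1982; py–l: (548 + 40)/2366 = 0.2485.
Expected DCO frequency = 0.1982 × 0.2485 ≈ 0.04925; observed = 40/2366 ≈ 0.01691.
Coefficient of coincidence = 0.01691/0.04925 ≈ 0.34.

0.34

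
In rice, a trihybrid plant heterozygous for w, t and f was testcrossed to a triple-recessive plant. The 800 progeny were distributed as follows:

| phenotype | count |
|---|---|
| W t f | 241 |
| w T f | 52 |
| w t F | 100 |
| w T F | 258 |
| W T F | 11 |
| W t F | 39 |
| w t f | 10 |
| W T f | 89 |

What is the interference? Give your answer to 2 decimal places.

0.29

The two most frequent reciprocal classes, w T F and W t f, are the parental types, so the F1 was w T F / W t f.
The two rarest classes, W T F and w t f, are the double crossovers. Comparing them with the parentals, only the w allele has switched, so w is the middle locus and the order is f – w – t.
f–w: (91 + 21)/800 = 0.1400; w–t: (189 + 21)/800 = 0.2625.
Expected DCO frequency = 0.1400 × 0.2625 ≈ 0.03675; observed = 21/800 ≈ 0.02625.
Coefficient of coincidence = 0.02625/0.03675 ≈ 0.71; interference = 1 − 0.71 = 0.29.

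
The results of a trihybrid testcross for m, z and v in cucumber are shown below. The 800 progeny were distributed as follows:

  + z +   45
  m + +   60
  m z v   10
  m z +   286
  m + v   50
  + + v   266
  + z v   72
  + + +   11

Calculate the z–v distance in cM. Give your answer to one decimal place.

The two most frequent reciprocal classes, + + v and m z +, are the parental types, so the F1 was + + v / m z +.
The two rarest classes, + + + and m z v, are the double crossovers. Comparing them with the parentals, only the v allele has switched, so v is the middle locus and the order is m – v – z.
Crossovers in the v–z interval produce the single-crossover classes + z v and m + + (72 + 60 = 132) plus the double crossovers (21).
RF(v–z) = (132 + 21) / 800 = 153/800 = 0.1913 → 19.1 cM.

19.1 cM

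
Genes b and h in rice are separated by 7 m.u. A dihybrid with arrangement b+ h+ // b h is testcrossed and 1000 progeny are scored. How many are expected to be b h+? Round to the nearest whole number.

A map distance of 7 m.u. corresponds to a recombination frequency of 0.070.
The F1 is b+ h+ / b h, so b h+ is a recombinant gamete class with expected frequency r/2 = 0.070/2 = 0.0350.
Expected number = 0.0350 × 1000 = 35.00 ≈ 35.

35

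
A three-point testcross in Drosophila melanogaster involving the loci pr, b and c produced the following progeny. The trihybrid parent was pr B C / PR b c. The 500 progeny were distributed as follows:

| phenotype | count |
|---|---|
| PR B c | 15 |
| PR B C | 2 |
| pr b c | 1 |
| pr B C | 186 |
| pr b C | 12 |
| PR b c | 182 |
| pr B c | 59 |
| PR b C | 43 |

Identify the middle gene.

The two rarest classes, PR B C and pr b c, are the double crossovers. Comparing them with the parentals, only the pr allele has switched, so pr is the middle locus and the order is b – pr – c.

pr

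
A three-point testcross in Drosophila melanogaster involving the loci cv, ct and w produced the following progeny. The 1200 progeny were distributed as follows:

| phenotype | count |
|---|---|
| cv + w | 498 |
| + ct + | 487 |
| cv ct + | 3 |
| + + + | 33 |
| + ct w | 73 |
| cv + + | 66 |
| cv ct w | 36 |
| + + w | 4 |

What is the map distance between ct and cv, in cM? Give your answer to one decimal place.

The two most frequent reciprocal classes, cv + w and + ct +, are the parental types, so the F1 was cv + w / + ct +.
The two rarest classes, + + w and cv ct +, are the double crossovers. Comparing them with the parentals, only the cv allele has switched, so cv is the middle locus and the order is ct – cv – w.
Crossovers in the ct–cv interval produce the single-crossover classes cv ct w and + + + (36 + 33 = 69) plus the double crossovers (7).
RF(ct–cv) = (69 + 7) / 1200 = 76/1200 = 0.0633 → 6.3 cM.

6.3 cM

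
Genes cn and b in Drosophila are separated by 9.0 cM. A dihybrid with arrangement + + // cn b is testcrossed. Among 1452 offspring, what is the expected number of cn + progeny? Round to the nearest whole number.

65

A map distance of 9.0 cM corresponds to a recombination frequency of 0.090.
The F1 is + + / cn b, so cn + is a recombinant gamete class with expected frequency r/2 = 0.090/2 = 0.0450.
Expected number = 0.0450 × 1452 = 65.34 ≈ 65.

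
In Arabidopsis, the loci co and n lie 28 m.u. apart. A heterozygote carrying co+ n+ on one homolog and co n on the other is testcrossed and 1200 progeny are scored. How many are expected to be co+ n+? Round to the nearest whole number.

A map distance of 28 m.u. corresponds to a recombination frequency of 0.280.
The F1 is co+ n+ / co n, so co+ n+ is a parental gamete class with expected frequency (1 − r)/2 = 0.720/2 = 0.3600.
Expected number = 0.3600 × 1200 = 432.00 ≈ 432.

432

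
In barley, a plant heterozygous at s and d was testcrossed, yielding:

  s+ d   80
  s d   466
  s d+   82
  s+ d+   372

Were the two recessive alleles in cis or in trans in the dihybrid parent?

cis

The two most frequent classes are s+ d+ (372) and s d (466); these are the parental (non-recombinant) types.
So the F1 carried s+ d+ on one chromosome and s d on the other — the recessive alleles are on the same chromosome (cis / coupling).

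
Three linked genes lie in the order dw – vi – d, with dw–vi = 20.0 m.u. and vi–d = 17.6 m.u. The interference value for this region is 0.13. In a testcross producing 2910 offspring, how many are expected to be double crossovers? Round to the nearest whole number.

Map distances give recombination frequencies of 0.200 and 0.176 for the two intervals.
With interference 0.13 (so coincidence = 0.87), expected double-crossover frequency = 0.200 × 0.176 × 0.87 = 0.03062.
Expected number = 0.03062 × 2910 = 89.12 ≈ 89.

89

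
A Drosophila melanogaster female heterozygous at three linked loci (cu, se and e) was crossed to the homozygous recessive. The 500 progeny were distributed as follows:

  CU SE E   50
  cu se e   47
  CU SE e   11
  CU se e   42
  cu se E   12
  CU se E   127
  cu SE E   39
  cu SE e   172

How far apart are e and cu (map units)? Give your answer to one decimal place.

20.8 map units

The two most frequent reciprocal classes, CU se E and cu SE e, are the parental types, so the F1 was CU se E / cu SE e.
The two rarest classes, cu se E and CU SE e, are the double crossovers. Comparing them with the parentals, only the cu allele has switched, so cu is the middle locus and the order is se – cu – e.
Crossovers in the cu–e interval produce the single-crossover classes CU se e and cu SE E (42 + 39 = 81) plus the double crossovers (23).
RF(cu–e) = (81 + 23) / 500 = 104/500 = 0.2080 → 20.8 map units.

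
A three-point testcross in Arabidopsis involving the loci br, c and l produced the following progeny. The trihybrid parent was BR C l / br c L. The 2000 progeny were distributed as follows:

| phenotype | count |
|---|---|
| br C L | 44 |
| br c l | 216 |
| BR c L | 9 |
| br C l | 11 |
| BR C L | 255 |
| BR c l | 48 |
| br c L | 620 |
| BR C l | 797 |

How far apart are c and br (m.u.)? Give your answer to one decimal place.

The two rarest classes, br C l and BR c L, are the double crossovers. Comparing them with the parentals, only the br allele has switched, so br is the middle locus and the order is l – br – c.
Crossovers in the br–c interval produce the single-crossover classes BR c l and br C L (48 + 44 = 92) plus the double crossovers (20).
RF(br–c) = (92 + 20) / 2000 = 112/2000 = 0.0560 → 5.6 m.u.

5.6 m.u.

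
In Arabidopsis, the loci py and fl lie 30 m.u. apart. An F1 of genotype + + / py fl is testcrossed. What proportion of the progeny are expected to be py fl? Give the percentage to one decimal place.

A map distance of 30 m.u. corresponds to a recombination frequency of 0.300.
The F1 is + + / py fl, so py fl is a parental gamete class with expected frequency (1 − r)/2 = 0.700/2 = 0.3500.
That is 0.3500 = 35.0% of the progeny.

35.0%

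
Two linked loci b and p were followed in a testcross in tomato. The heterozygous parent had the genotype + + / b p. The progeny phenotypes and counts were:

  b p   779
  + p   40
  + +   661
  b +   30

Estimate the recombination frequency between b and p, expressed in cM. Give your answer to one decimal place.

4.6 cM

The recombinant classes are + p and b +: 40 + 30 = 70.
Recombination frequency = 70/1510 = 0.0464 ≈ 4.6%, i.e. 4.6 cM.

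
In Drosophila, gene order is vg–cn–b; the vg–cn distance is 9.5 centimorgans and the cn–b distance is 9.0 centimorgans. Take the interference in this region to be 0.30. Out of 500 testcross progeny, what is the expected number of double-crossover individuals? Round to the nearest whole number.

Map distances give recombination frequencies of 0.095 and 0.090 for the two intervals.
With interference 0.30 (so coincidence = 0.70), expected double-crossover frequency = 0.095 × 0.090 × 0.70 = 0.00598.
Expected number = 0.00598 × 500 = 2.99 ≈ 3.

3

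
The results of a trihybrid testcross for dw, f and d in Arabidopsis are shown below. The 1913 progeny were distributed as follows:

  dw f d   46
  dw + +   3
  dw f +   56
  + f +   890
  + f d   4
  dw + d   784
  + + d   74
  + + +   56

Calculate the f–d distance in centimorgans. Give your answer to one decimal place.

The two most frequent reciprocal classes, + f + and dw + d, are the parental types, so the F1 was + f + / dw + d.
The two rarest classes, + f d and dw + +, are the double crossovers. Comparing them with the parentals, only the d allele has switched, so d is the middle locus and the order is dw – d – f.
Crossovers in the d–f interval produce the single-crossover classes + + + and dw f d (56 + 46 = 102) plus the double crossovers (7).
RF(d–f) = (102 + 7) / 1913 = 109/1913 = 0.0570 → 5.7 centimorgans.

5.7 centimorgans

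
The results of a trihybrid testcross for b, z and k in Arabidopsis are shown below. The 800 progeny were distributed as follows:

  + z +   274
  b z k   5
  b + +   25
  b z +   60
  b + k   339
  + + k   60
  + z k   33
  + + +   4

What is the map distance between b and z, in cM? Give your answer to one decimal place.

The two most frequent reciprocal classes, + z + and b + k, are the parental types, so the F1 was + z + / b + k.
The two rarest classes, + + + and b z k, are the double crossovers. Comparing them with the parentals, only the z allele has switched, so z is the middle locus and the order is k – z – b.
Crossovers in the z–b interval produce the single-crossover classes b z + and + + k (60 + 60 = 120) plus the double crossovers (9).
RF(z–b) = (120 + 9) / 800 = 129/800 = 0.1613 → 16.1 cM.

16.1 cM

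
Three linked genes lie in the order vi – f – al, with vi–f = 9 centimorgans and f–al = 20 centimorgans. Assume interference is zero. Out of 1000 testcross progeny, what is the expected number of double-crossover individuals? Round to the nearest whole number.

18

Map distances give recombination frequencies of 0.090 and 0.200 for the two intervals.
With no interference, expected double-crossover frequency = 0.090 × 0.200 = 0.01800.
Expected number = 0.01800 × 1000 = 18.00 ≈ 18.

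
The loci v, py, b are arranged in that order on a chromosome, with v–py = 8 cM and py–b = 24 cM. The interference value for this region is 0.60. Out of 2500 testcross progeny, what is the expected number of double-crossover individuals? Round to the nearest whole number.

Map distances give recombination frequencies of 0.080 and 0.240 for the two intervals.
With interference 0.60 (so coincidence = 0.40), expected double-crossover frequency = 0.080 × 0.240 × 0.40 = 0.00768.
Expected number = 0.00768 × 2500 = 19.20 ≈ 19.

19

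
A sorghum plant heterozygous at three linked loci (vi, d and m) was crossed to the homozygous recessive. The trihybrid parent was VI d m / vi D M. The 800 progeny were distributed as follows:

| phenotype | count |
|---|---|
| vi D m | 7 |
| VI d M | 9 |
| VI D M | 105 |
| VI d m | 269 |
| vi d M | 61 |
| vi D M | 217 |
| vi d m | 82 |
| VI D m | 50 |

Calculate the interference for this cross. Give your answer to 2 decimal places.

The two rarest classes, VI d M and vi D m, are the double crossovers. Comparing them with the parentals, only the m allele has switched, so m is the middle locus and the order is vi – m – d.
vi–m: (187 + 16)/800 = 0.2537; m–d: (111 + 16)/800 = 0.1588.
Expected DCO frequency = 0.2537 × 0.1588 ≈ 0.04029; observed = 16/800 ≈ 0.02000.
Coefficient of coincidence = 0.02000/0.04029 ≈ 0.50; interference = 1 − 0.50 = 0.50.

0.50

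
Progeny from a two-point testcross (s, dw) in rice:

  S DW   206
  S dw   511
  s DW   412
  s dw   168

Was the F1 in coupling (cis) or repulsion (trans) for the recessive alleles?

trans

The two most frequent classes are S dw (511) and s DW (412); these are the parental (non-recombinant) types.
So the F1 carried S dw on one chromosome and s DW on the other — the recessive alleles are on opposite chromosomes (trans / repulsion).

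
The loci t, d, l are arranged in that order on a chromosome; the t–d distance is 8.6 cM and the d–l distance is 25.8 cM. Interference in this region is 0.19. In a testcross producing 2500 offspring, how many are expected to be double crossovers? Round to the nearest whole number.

Map distances give recombination frequencies of 0.086 and 0.258 for the two intervals.
With interference 0.19 (so coincidence = 0.81), expected double-crossover frequency = 0.086 × 0.258 × 0.81 = 0.01797.
Expected number = 0.01797 × 2500 = 44.93 ≈ 45.

45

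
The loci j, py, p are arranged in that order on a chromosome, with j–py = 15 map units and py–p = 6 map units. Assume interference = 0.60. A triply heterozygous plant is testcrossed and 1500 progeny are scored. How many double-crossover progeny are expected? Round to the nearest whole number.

5

Map distances give recombination frequencies of 0.150 and 0.060 for the two intervals.
With interference 0.60 (so coincidence = 0.40), expected double-crossover frequency = 0.150 × 0.060 × 0.40 = 0.00360.
Expected number = 0.00360 × 1500 = 5.40 ≈ 5.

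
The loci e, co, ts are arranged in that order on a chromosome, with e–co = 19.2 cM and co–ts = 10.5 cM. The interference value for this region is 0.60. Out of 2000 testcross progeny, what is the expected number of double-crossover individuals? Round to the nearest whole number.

Map distances give recombination frequencies of 0.192 and 0.105 for the two intervals.
With interference 0.60 (so coincidence = 0.40), expected double-crossover frequency = 0.192 × 0.105 × 0.40 = 0.00806.
Expected number = 0.00806 × 2000 = 16.13 ≈ 16.

16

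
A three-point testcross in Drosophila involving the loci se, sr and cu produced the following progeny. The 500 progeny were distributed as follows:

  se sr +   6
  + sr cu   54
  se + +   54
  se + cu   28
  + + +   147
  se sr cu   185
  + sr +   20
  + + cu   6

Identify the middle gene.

cu

The two most frequent reciprocal classes, + + + and se sr cu, are the parental types, so the F1 was + + + / se sr cu.
The two rarest classes, + + cu and se sr +, are the double crossovers. Comparing them with the parentals, only the cu allele has switched, so cu is the middle locus and the order is se – cu – sr.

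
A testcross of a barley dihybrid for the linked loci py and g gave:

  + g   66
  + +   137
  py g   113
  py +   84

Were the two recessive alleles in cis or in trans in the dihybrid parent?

The two most frequent classes are + + (137) and py g (113); these are the parental (non-recombinant) types.
So the F1 carried + + on one chromosome and py g on the other — the recessive alleles are on the same chromosome (cis / coupling).

cis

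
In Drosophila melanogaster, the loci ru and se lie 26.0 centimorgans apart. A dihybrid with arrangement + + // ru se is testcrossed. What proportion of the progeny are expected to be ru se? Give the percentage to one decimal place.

A map distance of 26.0 centimorgans corresponds to a recombination frequency of 0.260.
The F1 is + + / ru se, so ru se is a parental gamete class with expected frequency (1 − r)/2 = 0.740/2 = 0.3700.
That is 0.3700 = 37.0% of the progeny.

37.0%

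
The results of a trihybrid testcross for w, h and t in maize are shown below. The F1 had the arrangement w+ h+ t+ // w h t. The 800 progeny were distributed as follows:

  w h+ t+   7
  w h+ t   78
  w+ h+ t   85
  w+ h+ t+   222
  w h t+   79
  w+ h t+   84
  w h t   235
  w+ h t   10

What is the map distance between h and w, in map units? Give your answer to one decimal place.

The two rarest classes, w h+ t+ and w+ h t, are the double crossovers. Comparing them with the parentals, only the w allele has switched, so w is the middle locus and the order is t – w – h.
Crossovers in the w–h interval produce the single-crossover classes w+ h t+ and w h+ t (84 + 78 = 162) plus the double crossovers (17).
RF(w–h) = (162 + 17) / 800 = 179/800 = 0.2238 → 22.4 map units.

22.4 map units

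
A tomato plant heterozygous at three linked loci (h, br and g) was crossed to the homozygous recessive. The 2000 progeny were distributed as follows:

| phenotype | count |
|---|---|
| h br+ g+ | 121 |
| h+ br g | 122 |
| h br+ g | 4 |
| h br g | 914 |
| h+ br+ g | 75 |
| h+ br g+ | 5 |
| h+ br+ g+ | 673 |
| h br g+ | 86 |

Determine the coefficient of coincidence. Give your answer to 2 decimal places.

The two most frequent reciprocal classes, h+ br+ g+ and h br g, are the parental types, so the F1 was h+ br+ g+ / h br g.
The two rarest classes, h+ br g+ and h br+ g, are the double crossovers. Comparing them with the parentals, only the br allele has switched, so br is the middle locus and the order is g – br – h.
g–br: (161 + 9)/2000 = 0.0850; br–h: (243 + 9)/2000 = 0.1260.
Expected DCO frequency = 0.0850 × 0.1260 ≈ 0.01071; observed = 9/2000 ≈ 0.00450.
Coefficient of coincidence = 0.00450/0.01071 ≈ 0.42.

0.42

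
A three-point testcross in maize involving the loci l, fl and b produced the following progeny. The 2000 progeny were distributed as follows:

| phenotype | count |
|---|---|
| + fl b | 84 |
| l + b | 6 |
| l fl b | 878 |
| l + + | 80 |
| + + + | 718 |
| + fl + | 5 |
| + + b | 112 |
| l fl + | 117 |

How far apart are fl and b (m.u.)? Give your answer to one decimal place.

The two most frequent reciprocal classes, l fl b and + + +, are the parental types, so the F1 was l fl b / + + +.
The two rarest classes, l + b and + fl +, are the double crossovers. Comparing them with the parentals, only the fl allele has switched, so fl is the middle locus and the order is l – fl – b.
Crossovers in the fl–b interval produce the single-crossover classes l fl + and + + b (117 + 112 = 229) plus the double crossovers (11).
RF(fl–b) = (229 + 11) / 2000 = 240/2000 = 0.1200 → 12.0 m.u.

12.0 m.u.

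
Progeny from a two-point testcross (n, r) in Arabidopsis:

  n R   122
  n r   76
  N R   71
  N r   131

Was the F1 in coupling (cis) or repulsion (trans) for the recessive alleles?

trans

The two most frequent classes are N r (131) and n R (122); these are the parental (non-recombinant) types.
So the F1 carried N r on one chromosome and n R on the other — the recessive alleles are on opposite chromosomes (trans / repulsion).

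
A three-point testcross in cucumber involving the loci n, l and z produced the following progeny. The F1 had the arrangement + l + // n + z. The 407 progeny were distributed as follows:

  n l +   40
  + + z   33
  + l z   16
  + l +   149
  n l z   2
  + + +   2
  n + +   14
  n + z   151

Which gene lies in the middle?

The two rarest classes, + + + and n l z, are the double crossovers. Comparing them with the parentals, only the l allele has switched, so l is the middle locus and the order is n – l – z.

l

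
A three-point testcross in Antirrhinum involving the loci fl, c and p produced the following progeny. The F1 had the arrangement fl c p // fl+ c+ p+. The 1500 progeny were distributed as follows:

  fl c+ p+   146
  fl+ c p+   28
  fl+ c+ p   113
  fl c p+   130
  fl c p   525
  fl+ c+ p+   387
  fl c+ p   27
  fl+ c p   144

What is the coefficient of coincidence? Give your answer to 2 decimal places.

0.80

The two rarest classes, fl c+ p and fl+ c p+, are the double crossovers. Comparing them with the parentals, only the c allele has switched, so c is the middle locus and the order is fl – c – p.
fl–c: (290 + 55)/1500 = 0.2300; c–p: (243 + 55)/1500 = 0.1987.
Expected DCO frequency = 0.2300 × 0.1987 ≈ 0.04570; observed = 55/1500 ≈ 0.03667.
Coefficient of coincidence = 0.03667/0.04570 ≈ 0.80.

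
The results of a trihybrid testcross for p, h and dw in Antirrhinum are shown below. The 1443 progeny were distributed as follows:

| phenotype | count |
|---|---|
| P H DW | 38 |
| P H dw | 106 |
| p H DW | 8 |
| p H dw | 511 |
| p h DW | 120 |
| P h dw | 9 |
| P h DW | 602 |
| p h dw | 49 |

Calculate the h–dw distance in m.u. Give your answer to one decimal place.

7.2 m.u.

The two most frequent reciprocal classes, p H dw and P h DW, are the parental types, so the F1 was p H dw / P h DW.
The two rarest classes, p H DW and P h dw, are the double crossovers. Comparing them with the parentals, only the dw allele has switched, so dw is the middle locus and the order is p – dw – h.
Crossovers in the dw–h interval produce the single-crossover classes p h dw and P H DW (49 + 38 = 87) plus the double crossovers (17).
RF(dw–h) = (87 + 17) / 1443 = 104/1443 = 0.0721 → 7.2 m.u.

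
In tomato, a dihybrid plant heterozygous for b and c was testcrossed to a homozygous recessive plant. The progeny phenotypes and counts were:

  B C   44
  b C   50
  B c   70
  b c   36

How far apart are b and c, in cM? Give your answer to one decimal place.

40.0 cM

The two most frequent classes, B c (70) and b C (50), are the parental types, so the F1 was B c / b C.
The recombinant classes are B C and b c: 44 + 36 = 80.
Recombination frequency = 80/200 = 0.4000 ≈ 40.0%, i.e. 40.0 cM.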